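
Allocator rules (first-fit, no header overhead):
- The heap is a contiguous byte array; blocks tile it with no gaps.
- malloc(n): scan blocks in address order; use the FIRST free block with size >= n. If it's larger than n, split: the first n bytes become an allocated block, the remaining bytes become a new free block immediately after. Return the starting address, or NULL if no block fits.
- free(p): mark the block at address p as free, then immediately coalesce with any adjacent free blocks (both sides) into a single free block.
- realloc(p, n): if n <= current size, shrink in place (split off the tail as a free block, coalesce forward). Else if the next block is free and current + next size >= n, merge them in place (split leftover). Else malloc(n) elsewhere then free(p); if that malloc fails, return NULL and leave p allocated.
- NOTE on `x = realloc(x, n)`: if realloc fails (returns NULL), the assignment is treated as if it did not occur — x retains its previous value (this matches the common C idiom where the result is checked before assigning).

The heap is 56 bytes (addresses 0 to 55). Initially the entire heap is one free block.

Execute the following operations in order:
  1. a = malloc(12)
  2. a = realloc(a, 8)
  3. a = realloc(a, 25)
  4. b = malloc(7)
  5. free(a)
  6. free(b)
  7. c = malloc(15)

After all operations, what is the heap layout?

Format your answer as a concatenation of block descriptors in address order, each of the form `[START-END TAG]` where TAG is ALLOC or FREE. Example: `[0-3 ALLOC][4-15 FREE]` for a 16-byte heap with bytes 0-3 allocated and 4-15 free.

Op 1: a = malloc(12) -> a = 0; heap: [0-11 ALLOC][12-55 FREE]
Op 2: a = realloc(a, 8) -> a = 0; heap: [0-7 ALLOC][8-55 FREE]
Op 3: a = realloc(a, 25) -> a = 0; heap: [0-24 ALLOC][25-55 FREE]
Op 4: b = malloc(7) -> b = 25; heap: [0-24 ALLOC][25-31 ALLOC][32-55 FREE]
Op 5: free(a) -> (freed a); heap: [0-24 FREE][25-31 ALLOC][32-55 FREE]
Op 6: free(b) -> (freed b); heap: [0-55 FREE]
Op 7: c = malloc(15) -> c = 0; heap: [0-14 ALLOC][15-55 FREE]

Answer: [0-14 ALLOC][15-55 FREE]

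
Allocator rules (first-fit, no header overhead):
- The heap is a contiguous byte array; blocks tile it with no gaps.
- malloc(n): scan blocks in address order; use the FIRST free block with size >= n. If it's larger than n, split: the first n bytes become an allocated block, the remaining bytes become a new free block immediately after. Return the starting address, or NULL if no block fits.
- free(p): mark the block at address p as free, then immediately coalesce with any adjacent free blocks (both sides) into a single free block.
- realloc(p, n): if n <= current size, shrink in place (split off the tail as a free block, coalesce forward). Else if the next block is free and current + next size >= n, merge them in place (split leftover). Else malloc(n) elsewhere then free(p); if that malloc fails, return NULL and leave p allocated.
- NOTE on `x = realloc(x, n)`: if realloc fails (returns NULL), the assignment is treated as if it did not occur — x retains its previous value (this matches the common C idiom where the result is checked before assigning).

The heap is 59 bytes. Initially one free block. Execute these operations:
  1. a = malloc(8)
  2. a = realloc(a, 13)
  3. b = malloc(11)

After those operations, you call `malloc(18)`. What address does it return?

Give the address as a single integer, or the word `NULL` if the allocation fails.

Answer: 24

Derivation:
Op 1: a = malloc(8) -> a = 0; heap: [0-7 ALLOC][8-58 FREE]
Op 2: a = realloc(a, 13) -> a = 0; heap: [0-12 ALLOC][13-58 FREE]
Op 3: b = malloc(11) -> b = 13; heap: [0-12 ALLOC][13-23 ALLOC][24-58 FREE]
malloc(18): first-fit scan over [0-12 ALLOC][13-23 ALLOC][24-58 FREE] -> 24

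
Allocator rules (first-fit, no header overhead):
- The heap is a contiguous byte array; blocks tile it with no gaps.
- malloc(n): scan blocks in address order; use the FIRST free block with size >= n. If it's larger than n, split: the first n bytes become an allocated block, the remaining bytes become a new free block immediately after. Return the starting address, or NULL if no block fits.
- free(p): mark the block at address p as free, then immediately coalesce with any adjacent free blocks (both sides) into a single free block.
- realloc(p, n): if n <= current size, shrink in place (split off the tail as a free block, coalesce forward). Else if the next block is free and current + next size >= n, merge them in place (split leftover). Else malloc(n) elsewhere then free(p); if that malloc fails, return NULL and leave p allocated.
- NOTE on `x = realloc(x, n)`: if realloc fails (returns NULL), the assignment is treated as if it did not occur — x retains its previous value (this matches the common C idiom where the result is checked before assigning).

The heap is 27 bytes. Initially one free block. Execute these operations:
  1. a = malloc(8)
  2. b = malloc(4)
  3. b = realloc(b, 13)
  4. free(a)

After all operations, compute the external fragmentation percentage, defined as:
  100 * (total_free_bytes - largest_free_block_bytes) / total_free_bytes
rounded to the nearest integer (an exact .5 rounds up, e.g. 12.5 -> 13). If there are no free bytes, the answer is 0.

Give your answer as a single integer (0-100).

Answer: 43

Derivation:
Op 1: a = malloc(8) -> a = 0; heap: [0-7 ALLOC][8-26 FREE]
Op 2: b = malloc(4) -> b = 8; heap: [0-7 ALLOC][8-11 ALLOC][12-26 FREE]
Op 3: b = realloc(b, 13) -> b = 8; heap: [0-7 ALLOC][8-20 ALLOC][21-26 FREE]
Op 4: free(a) -> (freed a); heap: [0-7 FREE][8-20 ALLOC][21-26 FREE]
Free blocks: [8 6] total_free=14 largest=8 -> 100*(14-8)/14 = 600/14 ≈ 42.857 -> rounds to 43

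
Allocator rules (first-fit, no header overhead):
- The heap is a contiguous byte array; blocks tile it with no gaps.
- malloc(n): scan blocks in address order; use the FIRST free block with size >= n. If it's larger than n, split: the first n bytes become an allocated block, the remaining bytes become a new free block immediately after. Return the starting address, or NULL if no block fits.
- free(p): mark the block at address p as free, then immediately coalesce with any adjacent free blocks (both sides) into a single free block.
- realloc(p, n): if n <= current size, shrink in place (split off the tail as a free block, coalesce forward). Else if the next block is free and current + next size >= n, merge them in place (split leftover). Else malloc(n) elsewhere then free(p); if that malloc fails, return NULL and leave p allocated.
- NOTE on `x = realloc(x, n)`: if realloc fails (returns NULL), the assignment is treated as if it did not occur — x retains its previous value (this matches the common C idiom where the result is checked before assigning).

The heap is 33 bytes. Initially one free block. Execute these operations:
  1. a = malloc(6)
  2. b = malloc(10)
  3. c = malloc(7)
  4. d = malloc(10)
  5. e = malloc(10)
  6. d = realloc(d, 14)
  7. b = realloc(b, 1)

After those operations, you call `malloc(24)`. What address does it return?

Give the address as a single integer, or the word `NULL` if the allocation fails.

Answer: NULL

Derivation:
Op 1: a = malloc(6) -> a = 0; heap: [0-5 ALLOC][6-32 FREE]
Op 2: b = malloc(10) -> b = 6; heap: [0-5 ALLOC][6-15 ALLOC][16-32 FREE]
Op 3: c = malloc(7) -> c = 16; heap: [0-5 ALLOC][6-15 ALLOC][16-22 ALLOC][23-32 FREE]
Op 4: d = malloc(10) -> d = 23; heap: [0-5 ALLOC][6-15 ALLOC][16-22 ALLOC][23-32 ALLOC]
Op 5: e = malloc(10) -> e = NULL; heap: [0-5 ALLOC][6-15 ALLOC][16-22 ALLOC][23-32 ALLOC]
Op 6: d = realloc(d, 14) -> NULL (d unchanged); heap: [0-5 ALLOC][6-15 ALLOC][16-22 ALLOC][23-32 ALLOC]
Op 7: b = realloc(b, 1) -> b = 6; heap: [0-5 ALLOC][6-6 ALLOC][7-15 FREE][16-22 ALLOC][23-32 ALLOC]
malloc(24): first-fit scan over [0-5 ALLOC][6-6 ALLOC][7-15 FREE][16-22 ALLOC][23-32 ALLOC] -> NULL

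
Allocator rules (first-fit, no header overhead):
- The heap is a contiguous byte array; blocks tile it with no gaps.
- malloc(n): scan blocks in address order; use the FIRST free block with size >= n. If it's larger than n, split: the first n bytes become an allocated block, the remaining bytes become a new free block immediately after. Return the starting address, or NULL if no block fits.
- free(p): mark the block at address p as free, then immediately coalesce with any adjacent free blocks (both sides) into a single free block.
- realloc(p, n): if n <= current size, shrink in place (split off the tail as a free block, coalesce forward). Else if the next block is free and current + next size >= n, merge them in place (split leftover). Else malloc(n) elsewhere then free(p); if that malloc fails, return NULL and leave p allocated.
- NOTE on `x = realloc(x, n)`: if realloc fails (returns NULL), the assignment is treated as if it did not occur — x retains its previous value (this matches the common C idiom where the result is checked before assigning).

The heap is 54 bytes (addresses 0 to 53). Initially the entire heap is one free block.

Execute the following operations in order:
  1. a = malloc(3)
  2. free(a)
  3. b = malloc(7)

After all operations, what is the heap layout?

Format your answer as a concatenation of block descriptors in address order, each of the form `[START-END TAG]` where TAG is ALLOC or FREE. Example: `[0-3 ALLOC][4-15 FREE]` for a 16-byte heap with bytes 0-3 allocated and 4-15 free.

Answer: [0-6 ALLOC][7-53 FREE]

Derivation:
Op 1: a = malloc(3) -> a = 0; heap: [0-2 ALLOC][3-53 FREE]
Op 2: free(a) -> (freed a); heap: [0-53 FREE]
Op 3: b = malloc(7) -> b = 0; heap: [0-6 ALLOC][7-53 FREE]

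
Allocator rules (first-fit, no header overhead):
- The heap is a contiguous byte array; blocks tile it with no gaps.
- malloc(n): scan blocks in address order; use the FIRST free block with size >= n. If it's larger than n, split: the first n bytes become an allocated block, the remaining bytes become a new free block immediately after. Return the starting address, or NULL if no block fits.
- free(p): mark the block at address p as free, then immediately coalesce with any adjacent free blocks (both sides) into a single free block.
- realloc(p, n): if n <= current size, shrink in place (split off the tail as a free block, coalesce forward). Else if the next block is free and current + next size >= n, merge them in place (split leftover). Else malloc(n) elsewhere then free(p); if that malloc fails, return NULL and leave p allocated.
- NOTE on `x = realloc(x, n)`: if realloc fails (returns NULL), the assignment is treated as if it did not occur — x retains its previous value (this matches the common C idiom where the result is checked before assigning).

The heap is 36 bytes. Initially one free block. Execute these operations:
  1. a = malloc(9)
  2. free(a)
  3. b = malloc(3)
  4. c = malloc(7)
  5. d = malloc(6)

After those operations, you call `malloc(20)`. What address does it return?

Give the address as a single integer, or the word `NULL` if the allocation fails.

Op 1: a = malloc(9) -> a = 0; heap: [0-8 ALLOC][9-35 FREE]
Op 2: free(a) -> (freed a); heap: [0-35 FREE]
Op 3: b = malloc(3) -> b = 0; heap: [0-2 ALLOC][3-35 FREE]
Op 4: c = malloc(7) -> c = 3; heap: [0-2 ALLOC][3-9 ALLOC][10-35 FREE]
Op 5: d = malloc(6) -> d = 10; heap: [0-2 ALLOC][3-9 ALLOC][10-15 ALLOC][16-35 FREE]
malloc(20): first-fit scan over [0-2 ALLOC][3-9 ALLOC][10-15 ALLOC][16-35 FREE] -> 16

Answer: 16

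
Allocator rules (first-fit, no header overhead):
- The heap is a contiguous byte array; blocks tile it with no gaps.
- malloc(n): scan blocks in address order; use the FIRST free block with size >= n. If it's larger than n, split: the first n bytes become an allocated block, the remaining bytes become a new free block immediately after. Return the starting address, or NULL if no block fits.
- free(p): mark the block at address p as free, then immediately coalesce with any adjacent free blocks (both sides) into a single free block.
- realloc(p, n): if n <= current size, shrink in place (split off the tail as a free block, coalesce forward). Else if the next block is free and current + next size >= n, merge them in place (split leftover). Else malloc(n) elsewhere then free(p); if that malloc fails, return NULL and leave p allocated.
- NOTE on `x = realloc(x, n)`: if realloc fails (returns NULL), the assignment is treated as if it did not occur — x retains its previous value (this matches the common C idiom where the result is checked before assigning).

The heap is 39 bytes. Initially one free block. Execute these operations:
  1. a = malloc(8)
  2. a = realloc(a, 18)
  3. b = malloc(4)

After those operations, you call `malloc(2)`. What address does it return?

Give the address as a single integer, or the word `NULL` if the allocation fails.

Answer: 22

Derivation:
Op 1: a = malloc(8) -> a = 0; heap: [0-7 ALLOC][8-38 FREE]
Op 2: a = realloc(a, 18) -> a = 0; heap: [0-17 ALLOC][18-38 FREE]
Op 3: b = malloc(4) -> b = 18; heap: [0-17 ALLOC][18-21 ALLOC][22-38 FREE]
malloc(2): first-fit scan over [0-17 ALLOC][18-21 ALLOC][22-38 FREE] -> 22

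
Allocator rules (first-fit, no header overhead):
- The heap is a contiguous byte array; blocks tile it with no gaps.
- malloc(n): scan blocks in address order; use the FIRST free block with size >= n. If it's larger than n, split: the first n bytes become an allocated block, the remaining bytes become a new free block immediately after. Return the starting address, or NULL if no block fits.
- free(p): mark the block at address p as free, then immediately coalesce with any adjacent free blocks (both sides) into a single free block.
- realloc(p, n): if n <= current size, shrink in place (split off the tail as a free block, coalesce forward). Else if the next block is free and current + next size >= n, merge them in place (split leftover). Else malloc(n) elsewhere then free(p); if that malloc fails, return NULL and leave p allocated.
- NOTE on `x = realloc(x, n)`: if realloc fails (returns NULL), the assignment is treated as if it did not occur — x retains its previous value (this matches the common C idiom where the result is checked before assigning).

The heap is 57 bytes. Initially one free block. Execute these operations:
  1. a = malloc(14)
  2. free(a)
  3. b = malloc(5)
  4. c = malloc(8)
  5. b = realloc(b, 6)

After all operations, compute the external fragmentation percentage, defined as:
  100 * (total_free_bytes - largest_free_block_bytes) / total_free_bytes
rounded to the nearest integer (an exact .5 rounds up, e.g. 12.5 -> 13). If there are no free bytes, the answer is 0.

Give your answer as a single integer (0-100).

Answer: 12

Derivation:
Op 1: a = malloc(14) -> a = 0; heap: [0-13 ALLOC][14-56 FREE]
Op 2: free(a) -> (freed a); heap: [0-56 FREE]
Op 3: b = malloc(5) -> b = 0; heap: [0-4 ALLOC][5-56 FREE]
Op 4: c = malloc(8) -> c = 5; heap: [0-4 ALLOC][5-12 ALLOC][13-56 FREE]
Op 5: b = realloc(b, 6) -> b = 13; heap: [0-4 FREE][5-12 ALLOC][13-18 ALLOC][19-56 FREE]
Free blocks: [5 38] total_free=43 largest=38 -> 100*(43-38)/43 = 500/43 ≈ 11.628 -> rounds to 12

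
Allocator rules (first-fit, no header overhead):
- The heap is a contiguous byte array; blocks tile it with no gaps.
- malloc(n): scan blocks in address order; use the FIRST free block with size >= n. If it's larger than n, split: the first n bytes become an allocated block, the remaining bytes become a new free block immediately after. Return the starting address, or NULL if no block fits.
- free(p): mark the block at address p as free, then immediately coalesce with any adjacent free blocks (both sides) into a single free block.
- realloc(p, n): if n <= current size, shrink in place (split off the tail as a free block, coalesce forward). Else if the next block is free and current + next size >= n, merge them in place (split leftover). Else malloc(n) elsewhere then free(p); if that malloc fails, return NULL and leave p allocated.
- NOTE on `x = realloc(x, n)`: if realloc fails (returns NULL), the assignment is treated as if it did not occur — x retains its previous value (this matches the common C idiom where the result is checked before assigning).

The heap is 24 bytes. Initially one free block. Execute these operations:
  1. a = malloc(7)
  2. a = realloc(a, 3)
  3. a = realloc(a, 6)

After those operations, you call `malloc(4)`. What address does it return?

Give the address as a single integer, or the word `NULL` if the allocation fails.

Op 1: a = malloc(7) -> a = 0; heap: [0-6 ALLOC][7-23 FREE]
Op 2: a = realloc(a, 3) -> a = 0; heap: [0-2 ALLOC][3-23 FREE]
Op 3: a = realloc(a, 6) -> a = 0; heap: [0-5 ALLOC][6-23 FREE]
malloc(4): first-fit scan over [0-5 ALLOC][6-23 FREE] -> 6

Answer: 6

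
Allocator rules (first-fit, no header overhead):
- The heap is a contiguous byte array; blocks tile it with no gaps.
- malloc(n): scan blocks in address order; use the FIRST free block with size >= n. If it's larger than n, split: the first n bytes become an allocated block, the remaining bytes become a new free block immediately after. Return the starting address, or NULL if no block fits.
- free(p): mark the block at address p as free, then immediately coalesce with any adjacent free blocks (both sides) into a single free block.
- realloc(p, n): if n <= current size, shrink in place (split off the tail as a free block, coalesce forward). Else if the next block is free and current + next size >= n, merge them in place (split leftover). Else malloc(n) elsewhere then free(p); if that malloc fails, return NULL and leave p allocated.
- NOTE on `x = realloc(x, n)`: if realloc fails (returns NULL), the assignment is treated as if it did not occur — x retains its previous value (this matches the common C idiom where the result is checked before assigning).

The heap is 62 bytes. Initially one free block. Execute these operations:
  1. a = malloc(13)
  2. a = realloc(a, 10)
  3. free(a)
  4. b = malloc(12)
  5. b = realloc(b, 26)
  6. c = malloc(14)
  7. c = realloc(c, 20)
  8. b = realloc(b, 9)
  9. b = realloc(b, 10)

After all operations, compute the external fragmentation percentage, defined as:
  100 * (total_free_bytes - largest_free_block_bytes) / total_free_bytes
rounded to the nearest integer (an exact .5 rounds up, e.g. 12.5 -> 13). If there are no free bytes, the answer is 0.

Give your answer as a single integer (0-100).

Answer: 50

Derivation:
Op 1: a = malloc(13) -> a = 0; heap: [0-12 ALLOC][13-61 FREE]
Op 2: a = realloc(a, 10) -> a = 0; heap: [0-9 ALLOC][10-61 FREE]
Op 3: free(a) -> (freed a); heap: [0-61 FREE]
Op 4: b = malloc(12) -> b = 0; heap: [0-11 ALLOC][12-61 FREE]
Op 5: b = realloc(b, 26) -> b = 0; heap: [0-25 ALLOC][26-61 FREE]
Op 6: c = malloc(14) -> c = 26; heap: [0-25 ALLOC][26-39 ALLOC][40-61 FREE]
Op 7: c = realloc(c, 20) -> c = 26; heap: [0-25 ALLOC][26-45 ALLOC][46-61 FREE]
Op 8: b = realloc(b, 9) -> b = 0; heap: [0-8 ALLOC][9-25 FREE][26-45 ALLOC][46-61 FREE]
Op 9: b = realloc(b, 10) -> b = 0; heap: [0-9 ALLOC][10-25 FREE][26-45 ALLOC][46-61 FREE]
Free blocks: [16 16] total_free=32 largest=16 -> 100*(32-16)/32 = 1600/32 = 50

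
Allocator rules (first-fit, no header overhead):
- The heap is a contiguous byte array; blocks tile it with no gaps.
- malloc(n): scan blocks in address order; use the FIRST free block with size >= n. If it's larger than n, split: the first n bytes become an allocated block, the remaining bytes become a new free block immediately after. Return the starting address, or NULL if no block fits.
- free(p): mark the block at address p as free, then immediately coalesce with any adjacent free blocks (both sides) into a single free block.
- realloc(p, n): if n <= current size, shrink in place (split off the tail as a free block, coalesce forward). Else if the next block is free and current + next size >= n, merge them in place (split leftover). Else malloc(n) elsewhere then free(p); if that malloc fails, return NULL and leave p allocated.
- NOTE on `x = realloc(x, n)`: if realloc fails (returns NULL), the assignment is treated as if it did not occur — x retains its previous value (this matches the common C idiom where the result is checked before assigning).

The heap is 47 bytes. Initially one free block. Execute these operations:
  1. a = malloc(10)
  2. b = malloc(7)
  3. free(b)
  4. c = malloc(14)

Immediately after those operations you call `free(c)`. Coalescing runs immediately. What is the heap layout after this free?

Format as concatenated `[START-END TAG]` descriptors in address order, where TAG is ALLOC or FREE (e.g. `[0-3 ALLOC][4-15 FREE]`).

Answer: [0-9 ALLOC][10-46 FREE]

Derivation:
Op 1: a = malloc(10) -> a = 0; heap: [0-9 ALLOC][10-46 FREE]
Op 2: b = malloc(7) -> b = 10; heap: [0-9 ALLOC][10-16 ALLOC][17-46 FREE]
Op 3: free(b) -> (freed b); heap: [0-9 ALLOC][10-46 FREE]
Op 4: c = malloc(14) -> c = 10; heap: [0-9 ALLOC][10-23 ALLOC][24-46 FREE]
free(c): c = 10 -> block [10-23 ALLOC]; mark free, coalesce with adjacent free neighbors -> [0-9 ALLOC][10-46 FREE]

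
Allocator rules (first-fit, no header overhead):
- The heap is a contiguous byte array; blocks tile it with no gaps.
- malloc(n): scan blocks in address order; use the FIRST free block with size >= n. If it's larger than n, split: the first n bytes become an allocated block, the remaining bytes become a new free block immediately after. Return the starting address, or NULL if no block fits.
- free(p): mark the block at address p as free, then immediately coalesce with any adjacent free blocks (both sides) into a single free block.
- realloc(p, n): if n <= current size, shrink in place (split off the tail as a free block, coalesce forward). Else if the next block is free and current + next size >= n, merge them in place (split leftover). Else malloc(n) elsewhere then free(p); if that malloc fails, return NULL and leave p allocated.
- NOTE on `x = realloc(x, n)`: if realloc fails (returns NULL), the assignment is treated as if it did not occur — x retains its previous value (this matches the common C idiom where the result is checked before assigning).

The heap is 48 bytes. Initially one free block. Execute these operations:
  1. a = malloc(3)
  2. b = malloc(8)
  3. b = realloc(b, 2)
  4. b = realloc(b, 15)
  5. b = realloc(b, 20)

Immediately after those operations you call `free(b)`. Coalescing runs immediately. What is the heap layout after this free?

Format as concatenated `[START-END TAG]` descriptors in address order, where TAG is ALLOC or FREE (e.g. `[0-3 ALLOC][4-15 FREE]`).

Answer: [0-2 ALLOC][3-47 FREE]

Derivation:
Op 1: a = malloc(3) -> a = 0; heap: [0-2 ALLOC][3-47 FREE]
Op 2: b = malloc(8) -> b = 3; heap: [0-2 ALLOC][3-10 ALLOC][11-47 FREE]
Op 3: b = realloc(b, 2) -> b = 3; heap: [0-2 ALLOC][3-4 ALLOC][5-47 FREE]
Op 4: b = realloc(b, 15) -> b = 3; heap: [0-2 ALLOC][3-17 ALLOC][18-47 FREE]
Op 5: b = realloc(b, 20) -> b = 3; heap: [0-2 ALLOC][3-22 ALLOC][23-47 FREE]
free(b): b = 3 -> block [3-22 ALLOC]; mark free, coalesce with adjacent free neighbors -> [0-2 ALLOC][3-47 FREE]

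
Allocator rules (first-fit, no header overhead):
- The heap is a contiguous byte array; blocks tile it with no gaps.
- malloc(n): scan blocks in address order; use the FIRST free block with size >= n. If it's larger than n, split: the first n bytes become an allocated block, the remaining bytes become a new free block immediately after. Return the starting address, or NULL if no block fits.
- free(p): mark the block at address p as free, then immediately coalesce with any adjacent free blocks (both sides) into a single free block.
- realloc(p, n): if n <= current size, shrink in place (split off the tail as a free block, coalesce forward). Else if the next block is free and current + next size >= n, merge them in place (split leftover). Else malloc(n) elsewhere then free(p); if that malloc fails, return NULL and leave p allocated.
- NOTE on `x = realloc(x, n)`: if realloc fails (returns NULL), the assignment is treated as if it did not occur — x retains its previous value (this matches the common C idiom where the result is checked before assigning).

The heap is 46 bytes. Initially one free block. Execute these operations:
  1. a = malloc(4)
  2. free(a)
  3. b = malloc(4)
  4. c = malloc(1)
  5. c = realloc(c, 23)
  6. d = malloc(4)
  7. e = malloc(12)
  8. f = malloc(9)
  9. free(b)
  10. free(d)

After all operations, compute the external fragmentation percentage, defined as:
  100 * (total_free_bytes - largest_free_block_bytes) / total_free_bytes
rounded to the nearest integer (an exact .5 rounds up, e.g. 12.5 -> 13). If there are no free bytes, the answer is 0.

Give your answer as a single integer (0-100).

Answer: 64

Derivation:
Op 1: a = malloc(4) -> a = 0; heap: [0-3 ALLOC][4-45 FREE]
Op 2: free(a) -> (freed a); heap: [0-45 FREE]
Op 3: b = malloc(4) -> b = 0; heap: [0-3 ALLOC][4-45 FREE]
Op 4: c = malloc(1) -> c = 4; heap: [0-3 ALLOC][4-4 ALLOC][5-45 FREE]
Op 5: c = realloc(c, 23) -> c = 4; heap: [0-3 ALLOC][4-26 ALLOC][27-45 FREE]
Op 6: d = malloc(4) -> d = 27; heap: [0-3 ALLOC][4-26 ALLOC][27-30 ALLOC][31-45 FREE]
Op 7: e = malloc(12) -> e = 31; heap: [0-3 ALLOC][4-26 ALLOC][27-30 ALLOC][31-42 ALLOC][43-45 FREE]
Op 8: f = malloc(9) -> f = NULL; heap: [0-3 ALLOC][4-26 ALLOC][27-30 ALLOC][31-42 ALLOC][43-45 FREE]
Op 9: free(b) -> (freed b); heap: [0-3 FREE][4-26 ALLOC][27-30 ALLOC][31-42 ALLOC][43-45 FREE]
Op 10: free(d) -> (freed d); heap: [0-3 FREE][4-26 ALLOC][27-30 FREE][31-42 ALLOC][43-45 FREE]
Free blocks: [4 4 3] total_free=11 largest=4 -> 100*(11-4)/11 = 700/11 ≈ 63.636 -> rounds to 64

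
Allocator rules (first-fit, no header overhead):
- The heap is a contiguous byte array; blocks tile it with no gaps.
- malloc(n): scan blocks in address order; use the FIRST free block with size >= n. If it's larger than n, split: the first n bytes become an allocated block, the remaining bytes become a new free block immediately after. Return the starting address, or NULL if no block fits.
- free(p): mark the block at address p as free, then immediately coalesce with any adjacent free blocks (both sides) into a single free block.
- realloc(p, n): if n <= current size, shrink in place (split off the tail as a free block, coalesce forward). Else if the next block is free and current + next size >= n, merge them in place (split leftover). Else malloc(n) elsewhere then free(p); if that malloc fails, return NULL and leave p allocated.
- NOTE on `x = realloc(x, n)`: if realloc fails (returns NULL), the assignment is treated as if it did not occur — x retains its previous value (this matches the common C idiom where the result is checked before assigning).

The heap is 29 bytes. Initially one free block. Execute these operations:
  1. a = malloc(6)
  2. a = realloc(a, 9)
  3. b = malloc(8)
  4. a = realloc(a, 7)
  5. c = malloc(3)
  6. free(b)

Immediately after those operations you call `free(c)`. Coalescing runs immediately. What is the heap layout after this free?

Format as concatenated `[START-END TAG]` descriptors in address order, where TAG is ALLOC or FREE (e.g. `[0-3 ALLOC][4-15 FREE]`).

Op 1: a = malloc(6) -> a = 0; heap: [0-5 ALLOC][6-28 FREE]
Op 2: a = realloc(a, 9) -> a = 0; heap: [0-8 ALLOC][9-28 FREE]
Op 3: b = malloc(8) -> b = 9; heap: [0-8 ALLOC][9-16 ALLOC][17-28 FREE]
Op 4: a = realloc(a, 7) -> a = 0; heap: [0-6 ALLOC][7-8 FREE][9-16 ALLOC][17-28 FREE]
Op 5: c = malloc(3) -> c = 17; heap: [0-6 ALLOC][7-8 FREE][9-16 ALLOC][17-19 ALLOC][20-28 FREE]
Op 6: free(b) -> (freed b); heap: [0-6 ALLOC][7-16 FREE][17-19 ALLOC][20-28 FREE]
free(c): c = 17 -> block [17-19 ALLOC]; mark free, coalesce with adjacent free neighbors -> [0-6 ALLOC][7-28 FREE]

Answer: [0-6 ALLOC][7-28 FREE]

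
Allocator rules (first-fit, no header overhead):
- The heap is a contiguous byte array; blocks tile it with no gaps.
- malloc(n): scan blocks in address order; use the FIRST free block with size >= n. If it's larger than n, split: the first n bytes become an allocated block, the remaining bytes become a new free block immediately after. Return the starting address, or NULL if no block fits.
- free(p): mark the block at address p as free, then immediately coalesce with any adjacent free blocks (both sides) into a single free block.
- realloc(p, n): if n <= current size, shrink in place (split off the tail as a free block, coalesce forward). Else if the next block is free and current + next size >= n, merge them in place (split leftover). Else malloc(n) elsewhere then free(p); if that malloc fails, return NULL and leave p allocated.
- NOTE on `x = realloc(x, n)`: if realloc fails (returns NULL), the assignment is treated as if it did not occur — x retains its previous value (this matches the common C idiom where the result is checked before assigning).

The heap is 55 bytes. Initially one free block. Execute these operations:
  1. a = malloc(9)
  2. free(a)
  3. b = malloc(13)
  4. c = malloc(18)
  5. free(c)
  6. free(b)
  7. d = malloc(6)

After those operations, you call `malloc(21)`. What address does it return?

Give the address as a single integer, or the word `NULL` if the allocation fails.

Answer: 6

Derivation:
Op 1: a = malloc(9) -> a = 0; heap: [0-8 ALLOC][9-54 FREE]
Op 2: free(a) -> (freed a); heap: [0-54 FREE]
Op 3: b = malloc(13) -> b = 0; heap: [0-12 ALLOC][13-54 FREE]
Op 4: c = malloc(18) -> c = 13; heap: [0-12 ALLOC][13-30 ALLOC][31-54 FREE]
Op 5: free(c) -> (freed c); heap: [0-12 ALLOC][13-54 FREE]
Op 6: free(b) -> (freed b); heap: [0-54 FREE]
Op 7: d = malloc(6) -> d = 0; heap: [0-5 ALLOC][6-54 FREE]
malloc(21): first-fit scan over [0-5 ALLOC][6-54 FREE] -> 6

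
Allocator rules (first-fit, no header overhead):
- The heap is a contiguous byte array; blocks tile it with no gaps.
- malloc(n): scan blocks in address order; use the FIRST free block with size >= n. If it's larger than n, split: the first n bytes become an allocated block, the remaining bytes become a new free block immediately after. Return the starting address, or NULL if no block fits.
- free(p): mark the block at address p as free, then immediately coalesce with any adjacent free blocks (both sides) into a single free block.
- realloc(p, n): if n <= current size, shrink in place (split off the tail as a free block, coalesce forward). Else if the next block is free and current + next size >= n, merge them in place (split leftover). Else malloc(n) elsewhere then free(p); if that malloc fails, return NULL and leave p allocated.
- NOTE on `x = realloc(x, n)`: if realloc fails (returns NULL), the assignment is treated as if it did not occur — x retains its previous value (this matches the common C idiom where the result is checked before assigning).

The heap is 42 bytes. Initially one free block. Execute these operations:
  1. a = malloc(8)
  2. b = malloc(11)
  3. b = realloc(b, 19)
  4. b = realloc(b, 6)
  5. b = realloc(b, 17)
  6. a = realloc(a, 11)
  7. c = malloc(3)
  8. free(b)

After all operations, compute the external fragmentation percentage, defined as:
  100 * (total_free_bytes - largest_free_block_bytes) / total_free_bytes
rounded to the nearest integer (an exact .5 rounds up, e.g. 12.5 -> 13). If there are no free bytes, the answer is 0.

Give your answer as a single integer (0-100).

Answer: 21

Derivation:
Op 1: a = malloc(8) -> a = 0; heap: [0-7 ALLOC][8-41 FREE]
Op 2: b = malloc(11) -> b = 8; heap: [0-7 ALLOC][8-18 ALLOC][19-41 FREE]
Op 3: b = realloc(b, 19) -> b = 8; heap: [0-7 ALLOC][8-26 ALLOC][27-41 FREE]
Op 4: b = realloc(b, 6) -> b = 8; heap: [0-7 ALLOC][8-13 ALLOC][14-41 FREE]
Op 5: b = realloc(b, 17) -> b = 8; heap: [0-7 ALLOC][8-24 ALLOC][25-41 FREE]
Op 6: a = realloc(a, 11) -> a = 25; heap: [0-7 FREE][8-24 ALLOC][25-35 ALLOC][36-41 FREE]
Op 7: c = malloc(3) -> c = 0; heap: [0-2 ALLOC][3-7 FREE][8-24 ALLOC][25-35 ALLOC][36-41 FREE]
Op 8: free(b) -> (freed b); heap: [0-2 ALLOC][3-24 FREE][25-35 ALLOC][36-41 FREE]
Free blocks: [22 6] total_free=28 largest=22 -> 100*(28-22)/28 = 600/28 ≈ 21.429 -> rounds to 21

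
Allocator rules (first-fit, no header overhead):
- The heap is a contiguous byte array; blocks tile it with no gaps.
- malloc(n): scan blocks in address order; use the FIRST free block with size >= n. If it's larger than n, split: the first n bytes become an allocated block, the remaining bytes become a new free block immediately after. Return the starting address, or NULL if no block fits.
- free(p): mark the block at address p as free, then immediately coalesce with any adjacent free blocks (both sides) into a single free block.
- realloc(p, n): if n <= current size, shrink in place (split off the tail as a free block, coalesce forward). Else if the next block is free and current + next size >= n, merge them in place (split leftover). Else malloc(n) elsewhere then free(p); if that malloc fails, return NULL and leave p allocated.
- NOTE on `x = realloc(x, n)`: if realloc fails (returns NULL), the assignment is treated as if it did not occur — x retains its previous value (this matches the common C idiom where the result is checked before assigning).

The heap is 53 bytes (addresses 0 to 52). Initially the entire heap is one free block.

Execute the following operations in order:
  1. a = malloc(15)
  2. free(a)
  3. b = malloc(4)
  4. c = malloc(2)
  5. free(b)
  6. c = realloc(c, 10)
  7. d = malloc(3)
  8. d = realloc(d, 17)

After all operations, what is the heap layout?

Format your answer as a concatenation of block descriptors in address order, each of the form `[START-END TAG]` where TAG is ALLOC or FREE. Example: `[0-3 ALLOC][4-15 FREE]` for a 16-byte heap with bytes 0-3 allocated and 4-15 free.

Op 1: a = malloc(15) -> a = 0; heap: [0-14 ALLOC][15-52 FREE]
Op 2: free(a) -> (freed a); heap: [0-52 FREE]
Op 3: b = malloc(4) -> b = 0; heap: [0-3 ALLOC][4-52 FREE]
Op 4: c = malloc(2) -> c = 4; heap: [0-3 ALLOC][4-5 ALLOC][6-52 FREE]
Op 5: free(b) -> (freed b); heap: [0-3 FREE][4-5 ALLOC][6-52 FREE]
Op 6: c = realloc(c, 10) -> c = 4; heap: [0-3 FREE][4-13 ALLOC][14-52 FREE]
Op 7: d = malloc(3) -> d = 0; heap: [0-2 ALLOC][3-3 FREE][4-13 ALLOC][14-52 FREE]
Op 8: d = realloc(d, 17) -> d = 14; heap: [0-3 FREE][4-13 ALLOC][14-30 ALLOC][31-52 FREE]

Answer: [0-3 FREE][4-13 ALLOC][14-30 ALLOC][31-52 FREE]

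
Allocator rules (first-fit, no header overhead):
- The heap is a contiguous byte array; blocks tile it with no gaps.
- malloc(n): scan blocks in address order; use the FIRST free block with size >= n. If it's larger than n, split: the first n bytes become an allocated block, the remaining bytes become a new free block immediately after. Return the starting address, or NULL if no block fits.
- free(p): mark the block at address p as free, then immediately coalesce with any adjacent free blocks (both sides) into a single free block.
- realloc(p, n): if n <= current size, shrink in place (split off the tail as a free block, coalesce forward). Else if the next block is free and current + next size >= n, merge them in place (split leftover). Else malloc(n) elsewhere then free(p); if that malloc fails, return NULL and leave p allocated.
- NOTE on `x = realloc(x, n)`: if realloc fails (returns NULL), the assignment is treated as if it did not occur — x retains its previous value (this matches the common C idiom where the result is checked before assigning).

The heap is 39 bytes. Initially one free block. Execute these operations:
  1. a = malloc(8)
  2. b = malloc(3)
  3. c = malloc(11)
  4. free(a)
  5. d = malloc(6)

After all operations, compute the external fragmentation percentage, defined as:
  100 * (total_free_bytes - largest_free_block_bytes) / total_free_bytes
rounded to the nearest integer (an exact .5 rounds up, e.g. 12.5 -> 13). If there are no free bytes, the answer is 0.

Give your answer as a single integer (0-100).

Op 1: a = malloc(8) -> a = 0; heap: [0-7 ALLOC][8-38 FREE]
Op 2: b = malloc(3) -> b = 8; heap: [0-7 ALLOC][8-10 ALLOC][11-38 FREE]
Op 3: c = malloc(11) -> c = 11; heap: [0-7 ALLOC][8-10 ALLOC][11-21 ALLOC][22-38 FREE]
Op 4: free(a) -> (freed a); heap: [0-7 FREE][8-10 ALLOC][11-21 ALLOC][22-38 FREE]
Op 5: d = malloc(6) -> d = 0; heap: [0-5 ALLOC][6-7 FREE][8-10 ALLOC][11-21 ALLOC][22-38 FREE]
Free blocks: [2 17] total_free=19 largest=17 -> 100*(19-17)/19 = 200/19 ≈ 10.526 -> rounds to 11

Answer: 11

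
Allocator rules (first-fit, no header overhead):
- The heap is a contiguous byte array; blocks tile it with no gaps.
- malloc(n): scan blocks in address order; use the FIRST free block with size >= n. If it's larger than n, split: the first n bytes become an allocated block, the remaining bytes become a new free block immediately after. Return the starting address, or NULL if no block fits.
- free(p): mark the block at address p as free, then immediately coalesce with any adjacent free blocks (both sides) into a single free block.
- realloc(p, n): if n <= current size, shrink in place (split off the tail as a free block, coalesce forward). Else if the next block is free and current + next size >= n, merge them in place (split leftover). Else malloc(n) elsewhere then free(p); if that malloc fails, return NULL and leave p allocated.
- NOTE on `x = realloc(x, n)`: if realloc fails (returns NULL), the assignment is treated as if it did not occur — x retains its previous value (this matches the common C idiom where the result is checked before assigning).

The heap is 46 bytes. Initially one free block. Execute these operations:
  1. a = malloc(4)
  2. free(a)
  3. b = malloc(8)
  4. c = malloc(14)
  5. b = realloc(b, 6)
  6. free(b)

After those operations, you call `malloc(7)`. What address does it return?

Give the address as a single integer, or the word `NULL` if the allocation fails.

Op 1: a = malloc(4) -> a = 0; heap: [0-3 ALLOC][4-45 FREE]
Op 2: free(a) -> (freed a); heap: [0-45 FREE]
Op 3: b = malloc(8) -> b = 0; heap: [0-7 ALLOC][8-45 FREE]
Op 4: c = malloc(14) -> c = 8; heap: [0-7 ALLOC][8-21 ALLOC][22-45 FREE]
Op 5: b = realloc(b, 6) -> b = 0; heap: [0-5 ALLOC][6-7 FREE][8-21 ALLOC][22-45 FREE]
Op 6: free(b) -> (freed b); heap: [0-7 FREE][8-21 ALLOC][22-45 FREE]
malloc(7): first-fit scan over [0-7 FREE][8-21 ALLOC][22-45 FREE] -> 0

Answer: 0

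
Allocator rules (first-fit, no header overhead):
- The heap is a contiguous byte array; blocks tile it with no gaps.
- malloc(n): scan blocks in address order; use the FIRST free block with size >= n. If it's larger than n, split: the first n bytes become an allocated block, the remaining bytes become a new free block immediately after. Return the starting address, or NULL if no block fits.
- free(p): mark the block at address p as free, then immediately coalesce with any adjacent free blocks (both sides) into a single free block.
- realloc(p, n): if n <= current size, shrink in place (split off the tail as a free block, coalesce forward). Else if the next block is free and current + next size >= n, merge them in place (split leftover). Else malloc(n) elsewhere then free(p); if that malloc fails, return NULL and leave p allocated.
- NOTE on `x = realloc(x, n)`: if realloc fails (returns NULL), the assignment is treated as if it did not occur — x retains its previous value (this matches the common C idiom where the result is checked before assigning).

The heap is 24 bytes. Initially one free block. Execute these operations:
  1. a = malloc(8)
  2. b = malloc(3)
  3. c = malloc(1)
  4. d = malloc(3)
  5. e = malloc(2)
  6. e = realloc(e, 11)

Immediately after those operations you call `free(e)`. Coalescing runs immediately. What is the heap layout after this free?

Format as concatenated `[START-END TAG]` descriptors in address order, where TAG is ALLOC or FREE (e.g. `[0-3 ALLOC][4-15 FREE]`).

Op 1: a = malloc(8) -> a = 0; heap: [0-7 ALLOC][8-23 FREE]
Op 2: b = malloc(3) -> b = 8; heap: [0-7 ALLOC][8-10 ALLOC][11-23 FREE]
Op 3: c = malloc(1) -> c = 11; heap: [0-7 ALLOC][8-10 ALLOC][11-11 ALLOC][12-23 FREE]
Op 4: d = malloc(3) -> d = 12; heap: [0-7 ALLOC][8-10 ALLOC][11-11 ALLOC][12-14 ALLOC][15-23 FREE]
Op 5: e = malloc(2) -> e = 15; heap: [0-7 ALLOC][8-10 ALLOC][11-11 ALLOC][12-14 ALLOC][15-16 ALLOC][17-23 FREE]
Op 6: e = realloc(e, 11) -> NULL (e unchanged); heap: [0-7 ALLOC][8-10 ALLOC][11-11 ALLOC][12-14 ALLOC][15-16 ALLOC][17-23 FREE]
free(e): e = 15 -> block [15-16 ALLOC]; mark free, coalesce with adjacent free neighbors -> [0-7 ALLOC][8-10 ALLOC][11-11 ALLOC][12-14 ALLOC][15-23 FREE]

Answer: [0-7 ALLOC][8-10 ALLOC][11-11 ALLOC][12-14 ALLOC][15-23 FREE]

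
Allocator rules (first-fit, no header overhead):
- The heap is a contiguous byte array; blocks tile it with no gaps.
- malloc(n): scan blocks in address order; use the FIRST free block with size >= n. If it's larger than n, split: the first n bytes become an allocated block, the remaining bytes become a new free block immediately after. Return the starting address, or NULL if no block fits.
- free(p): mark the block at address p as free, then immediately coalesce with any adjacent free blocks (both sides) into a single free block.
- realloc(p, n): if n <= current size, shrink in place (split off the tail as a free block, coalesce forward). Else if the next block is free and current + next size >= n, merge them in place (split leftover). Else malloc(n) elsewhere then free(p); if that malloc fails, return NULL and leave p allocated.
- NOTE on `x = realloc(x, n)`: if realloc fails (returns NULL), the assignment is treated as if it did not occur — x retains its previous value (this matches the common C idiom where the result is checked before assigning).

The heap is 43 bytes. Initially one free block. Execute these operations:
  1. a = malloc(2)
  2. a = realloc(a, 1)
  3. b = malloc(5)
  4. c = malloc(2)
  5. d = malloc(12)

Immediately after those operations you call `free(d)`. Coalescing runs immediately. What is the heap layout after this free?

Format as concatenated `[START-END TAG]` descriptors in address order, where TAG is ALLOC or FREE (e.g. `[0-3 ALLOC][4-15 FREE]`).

Op 1: a = malloc(2) -> a = 0; heap: [0-1 ALLOC][2-42 FREE]
Op 2: a = realloc(a, 1) -> a = 0; heap: [0-0 ALLOC][1-42 FREE]
Op 3: b = malloc(5) -> b = 1; heap: [0-0 ALLOC][1-5 ALLOC][6-42 FREE]
Op 4: c = malloc(2) -> c = 6; heap: [0-0 ALLOC][1-5 ALLOC][6-7 ALLOC][8-42 FREE]
Op 5: d = malloc(12) -> d = 8; heap: [0-0 ALLOC][1-5 ALLOC][6-7 ALLOC][8-19 ALLOC][20-42 FREE]
free(d): d = 8 -> block [8-19 ALLOC]; mark free, coalesce with adjacent free neighbors -> [0-0 ALLOC][1-5 ALLOC][6-7 ALLOC][8-42 FREE]

Answer: [0-0 ALLOC][1-5 ALLOC][6-7 ALLOC][8-42 FREE]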